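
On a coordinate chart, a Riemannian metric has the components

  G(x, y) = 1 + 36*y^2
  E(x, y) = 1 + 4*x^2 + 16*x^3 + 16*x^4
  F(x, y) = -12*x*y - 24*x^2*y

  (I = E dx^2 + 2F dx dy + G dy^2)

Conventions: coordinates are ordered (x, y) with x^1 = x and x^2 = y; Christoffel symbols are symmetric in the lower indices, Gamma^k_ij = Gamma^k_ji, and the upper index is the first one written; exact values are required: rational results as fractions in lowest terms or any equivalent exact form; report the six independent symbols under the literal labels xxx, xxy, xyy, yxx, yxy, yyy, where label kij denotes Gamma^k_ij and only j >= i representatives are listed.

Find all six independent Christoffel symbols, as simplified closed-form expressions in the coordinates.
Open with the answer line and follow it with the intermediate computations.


Answer: Gamma_xxx = (32*x^3 + 24*x^2 + 4*x)/(16*x^4 + 16*x^3 + 4*x^2 + 36*y^2 + 1), Gamma_xxy = 0, Gamma_xyy = (-24*x^2 - 12*x)/(16*x^4 + 16*x^3 + 4*x^2 + 36*y^2 + 1), Gamma_yxx = (-48*x*y - 12*y)/(16*x^4 + 16*x^3 + 4*x^2 + 36*y^2 + 1), Gamma_yxy = 0, Gamma_yyy = 36*y/(16*x^4 + 16*x^3 + 4*x^2 + 36*y^2 + 1)

E = 1 + 4*x^2 + 16*x^3 + 16*x^4; F = -12*x*y - 24*x^2*y; G = 1 + 36*y^2
Gamma^k_ij = (1/2) g^{kl} (d_i g_jl + d_j g_il - d_l g_ij), with g^inv = (1/(EG-F^2)) [[G, -F], [-F, E]]
first partials: E_x = 8*x + 48*x^2 + 64*x^3, E_y = 0, F_x = -12*y - 48*x*y, F_y = -12*x - 24*x^2, G_x = 0, G_y = 72*y
D = EG - F^2 = 1 + 36*y^2 + 4*x^2 + 16*x^3 + 16*x^4
expanded: Gamma^x_xx = (G E_x - 2F F_x + F E_y)/(2D), Gamma^x_xy = (G E_y - F G_x)/(2D), Gamma^x_yy = (2G F_y - G G_x - F G_y)/(2D), Gamma^y_xx = (2E F_x - E E_y - F E_x)/(2D), Gamma^y_xy = (E G_x - F E_y)/(2D), Gamma^y_yy = (E G_y - 2F F_y + F G_x)/(2D); substitute and cancel common factors


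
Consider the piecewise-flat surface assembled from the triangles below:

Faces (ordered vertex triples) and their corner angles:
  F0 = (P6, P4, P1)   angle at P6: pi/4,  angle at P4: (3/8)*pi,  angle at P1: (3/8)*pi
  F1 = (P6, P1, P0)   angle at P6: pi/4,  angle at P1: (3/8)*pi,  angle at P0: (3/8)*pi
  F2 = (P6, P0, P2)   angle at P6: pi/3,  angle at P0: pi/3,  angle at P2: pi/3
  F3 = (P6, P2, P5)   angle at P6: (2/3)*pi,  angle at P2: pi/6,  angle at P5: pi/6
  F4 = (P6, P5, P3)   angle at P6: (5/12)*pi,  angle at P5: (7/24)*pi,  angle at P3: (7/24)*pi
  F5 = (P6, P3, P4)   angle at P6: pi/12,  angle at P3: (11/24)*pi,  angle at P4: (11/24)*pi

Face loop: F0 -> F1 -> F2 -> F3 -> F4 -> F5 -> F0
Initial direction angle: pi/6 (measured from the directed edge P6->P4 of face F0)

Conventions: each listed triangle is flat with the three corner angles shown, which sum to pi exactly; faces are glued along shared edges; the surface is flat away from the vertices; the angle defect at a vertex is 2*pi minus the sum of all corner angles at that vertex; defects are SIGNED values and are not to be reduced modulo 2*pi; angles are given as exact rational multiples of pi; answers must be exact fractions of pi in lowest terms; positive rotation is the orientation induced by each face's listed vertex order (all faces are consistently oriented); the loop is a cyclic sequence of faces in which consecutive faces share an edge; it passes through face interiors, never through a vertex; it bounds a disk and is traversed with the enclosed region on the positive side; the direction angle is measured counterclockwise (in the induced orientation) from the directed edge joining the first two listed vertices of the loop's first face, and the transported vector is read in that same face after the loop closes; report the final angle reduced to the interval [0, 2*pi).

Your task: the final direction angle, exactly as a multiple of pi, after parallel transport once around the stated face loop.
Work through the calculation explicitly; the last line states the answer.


enclosed vertex P6: corner angles sum to 2*pi, defect = 2*pi - 2*pi = 0
adding the enclosed defects to the starting angle (mod 2*pi, induced orientation) gives the holonomy
final angle = pi/6 + 0 = pi/6 (mod 2*pi)

Answer: final direction angle = pi/6


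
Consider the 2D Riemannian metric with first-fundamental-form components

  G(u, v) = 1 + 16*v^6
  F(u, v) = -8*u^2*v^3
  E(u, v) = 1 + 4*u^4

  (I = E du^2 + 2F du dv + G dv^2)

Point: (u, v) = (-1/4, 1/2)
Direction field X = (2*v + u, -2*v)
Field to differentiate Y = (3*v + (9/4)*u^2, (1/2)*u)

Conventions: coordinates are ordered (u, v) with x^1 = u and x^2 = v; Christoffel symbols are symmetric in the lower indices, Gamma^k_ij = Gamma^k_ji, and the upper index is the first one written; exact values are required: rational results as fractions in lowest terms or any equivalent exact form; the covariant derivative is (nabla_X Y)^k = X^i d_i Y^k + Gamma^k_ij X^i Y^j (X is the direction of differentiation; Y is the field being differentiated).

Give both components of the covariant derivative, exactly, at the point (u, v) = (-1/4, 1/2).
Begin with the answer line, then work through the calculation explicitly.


Answer: (nabla_X Y)^u = -1729/432, (nabla_X Y)^v = 109/108

E = 65/64, F = -1/16, G = 5/4 at the point
E_u = -1/4, E_v = 0, F_u = 1/2, F_v = -3/8, G_u = 0, G_v = 3
EG - F^2 = 81/64;  g^inv = (64/81) * [[5/4, 1/16], [1/16, 65/64]]
first-kind symbols [ij,l] = (1/2)(d_i g_jl + d_j g_il - d_l g_ij): [uu,u] = E_u/2 = -1/8, [uu,v] = F_u - E_v/2 = 1/2, [uv,u] = E_v/2 = 0, [uv,v] = G_u/2 = 0, [vv,u] = F_v - G_u/2 = -3/8, [vv,v] = G_v/2 = 3/2
Gamma^u_ij = (G*[ij,u] - F*[ij,v])/(EG - F^2), Gamma^v_ij = (E*[ij,v] - F*[ij,u])/(EG - F^2)
Gamma_uuu = -8/81, Gamma_uuv = 0, Gamma_uvv = -8/27, Gamma_vuu = 32/81, Gamma_vuv = 0, Gamma_vvv = 32/27
X = (3/4, -1), Y = (105/64, -1/8) at the point


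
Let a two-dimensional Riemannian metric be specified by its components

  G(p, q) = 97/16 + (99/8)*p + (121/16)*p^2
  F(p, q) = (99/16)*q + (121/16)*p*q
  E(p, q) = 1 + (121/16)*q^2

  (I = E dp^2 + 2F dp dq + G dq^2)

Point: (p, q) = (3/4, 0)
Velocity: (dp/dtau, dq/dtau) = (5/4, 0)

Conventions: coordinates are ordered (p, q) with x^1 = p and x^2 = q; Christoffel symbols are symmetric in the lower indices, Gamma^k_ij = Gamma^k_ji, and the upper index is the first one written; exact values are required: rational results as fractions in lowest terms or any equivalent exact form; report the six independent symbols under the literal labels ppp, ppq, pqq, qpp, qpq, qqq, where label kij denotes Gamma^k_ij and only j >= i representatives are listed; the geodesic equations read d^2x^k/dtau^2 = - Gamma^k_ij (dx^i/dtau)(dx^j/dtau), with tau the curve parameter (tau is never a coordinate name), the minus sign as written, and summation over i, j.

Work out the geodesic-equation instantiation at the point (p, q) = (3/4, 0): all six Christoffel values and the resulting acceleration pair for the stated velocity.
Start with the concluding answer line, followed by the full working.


Answer: Gamma_ppp = 0, Gamma_ppq = 0, Gamma_pqq = 0, Gamma_qpp = 0, Gamma_qpq = 3036/5017, Gamma_qqq = 0; accelerations (d^2p/dtau^2, d^2q/dtau^2) = (0, 0)

E = 1, F = 0, G = 5017/256 at the point
E_p = 0, E_q = 0, F_p = 0, F_q = 759/64, G_p = 759/32, G_q = 0
EG - F^2 = 5017/256;  g^inv = (256/5017) * [[5017/256, 0], [0, 1]]
first-kind symbols [ij,l] = (1/2)(d_i g_jl + d_j g_il - d_l g_ij): [pp,p] = E_p/2 = 0, [pp,q] = F_p - E_q/2 = 0, [pq,p] = E_q/2 = 0, [pq,q] = G_p/2 = 759/64, [qq,p] = F_q - G_p/2 = 0, [qq,q] = G_q/2 = 0
Gamma^p_ij = (G*[ij,p] - F*[ij,q])/(EG - F^2), Gamma^q_ij = (E*[ij,q] - F*[ij,p])/(EG - F^2)
Gamma_ppp = 0, Gamma_ppq = 0, Gamma_pqq = 0, Gamma_qpp = 0, Gamma_qpq = 3036/5017, Gamma_qqq = 0
d^2p/dtau^2 = -(Gamma_ppp*(5/4)^2 + 2*Gamma_ppq*(5/4)*(0) + Gamma_pqq*(0)^2) = 0
d^2q/dtau^2 = -(Gamma_qpp*(5/4)^2 + 2*Gamma_qpq*(5/4)*(0) + Gamma_qqq*(0)^2) = 0


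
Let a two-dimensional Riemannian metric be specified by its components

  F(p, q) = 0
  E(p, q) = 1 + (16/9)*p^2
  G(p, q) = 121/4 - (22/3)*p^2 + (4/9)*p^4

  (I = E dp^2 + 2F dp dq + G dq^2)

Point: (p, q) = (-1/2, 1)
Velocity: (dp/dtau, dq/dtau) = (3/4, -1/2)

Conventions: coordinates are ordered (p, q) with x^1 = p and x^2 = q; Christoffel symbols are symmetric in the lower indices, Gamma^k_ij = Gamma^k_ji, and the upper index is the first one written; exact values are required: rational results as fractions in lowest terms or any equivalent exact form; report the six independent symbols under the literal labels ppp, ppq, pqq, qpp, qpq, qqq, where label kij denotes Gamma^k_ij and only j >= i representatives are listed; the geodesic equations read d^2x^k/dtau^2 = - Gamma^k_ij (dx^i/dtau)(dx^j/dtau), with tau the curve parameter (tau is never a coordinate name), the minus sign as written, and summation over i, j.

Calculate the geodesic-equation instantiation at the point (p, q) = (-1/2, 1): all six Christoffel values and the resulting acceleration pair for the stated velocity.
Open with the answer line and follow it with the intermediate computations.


Answer: Gamma_ppp = -8/13, Gamma_ppq = 0, Gamma_pqq = -32/13, Gamma_qpp = 0, Gamma_qpq = 1/8, Gamma_qqq = 0; accelerations (d^2p/dtau^2, d^2q/dtau^2) = (25/26, 3/32)

E = 13/9, F = 0, G = 256/9 at the point
E_p = -16/9, E_q = 0, F_p = 0, F_q = 0, G_p = 64/9, G_q = 0
EG - F^2 = 3328/81;  g^inv = (81/3328) * [[256/9, 0], [0, 13/9]]
first-kind symbols [ij,l] = (1/2)(d_i g_jl + d_j g_il - d_l g_ij): [pp,p] = E_p/2 = -8/9, [pp,q] = F_p - E_q/2 = 0, [pq,p] = E_q/2 = 0, [pq,q] = G_p/2 = 32/9, [qq,p] = F_q - G_p/2 = -32/9, [qq,q] = G_q/2 = 0
Gamma^p_ij = (G*[ij,p] - F*[ij,q])/(EG - F^2), Gamma^q_ij = (E*[ij,q] - F*[ij,p])/(EG - F^2)
Gamma_ppp = -8/13, Gamma_ppq = 0, Gamma_pqq = -32/13, Gamma_qpp = 0, Gamma_qpq = 1/8, Gamma_qqq = 0
d^2p/dtau^2 = -(Gamma_ppp*(3/4)^2 + 2*Gamma_ppq*(3/4)*(-1/2) + Gamma_pqq*(-1/2)^2) = 25/26
d^2q/dtau^2 = -(Gamma_qpp*(3/4)^2 + 2*Gamma_qpq*(3/4)*(-1/2) + Gamma_qqq*(-1/2)^2) = 3/32


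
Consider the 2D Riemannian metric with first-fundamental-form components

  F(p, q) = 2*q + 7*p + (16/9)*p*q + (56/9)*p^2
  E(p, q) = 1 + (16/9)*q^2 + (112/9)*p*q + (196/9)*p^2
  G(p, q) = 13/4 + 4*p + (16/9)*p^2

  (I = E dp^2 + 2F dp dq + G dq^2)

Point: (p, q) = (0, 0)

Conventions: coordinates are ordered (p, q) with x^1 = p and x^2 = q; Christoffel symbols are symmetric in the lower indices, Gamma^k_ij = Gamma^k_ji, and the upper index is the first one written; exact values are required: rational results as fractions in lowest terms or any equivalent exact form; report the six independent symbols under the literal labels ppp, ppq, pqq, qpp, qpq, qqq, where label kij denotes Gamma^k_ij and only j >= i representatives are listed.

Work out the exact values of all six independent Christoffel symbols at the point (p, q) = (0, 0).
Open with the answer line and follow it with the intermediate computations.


Answer: Gamma_ppp = 0, Gamma_ppq = 0, Gamma_pqq = 0, Gamma_qpp = 28/13, Gamma_qpq = 8/13, Gamma_qqq = 0

E = 1, F = 0, G = 13/4 at the point
E_p = 0, E_q = 0, F_p = 7, F_q = 2, G_p = 4, G_q = 0
EG - F^2 = 13/4;  g^inv = (4/13) * [[13/4, 0], [0, 1]]
first-kind symbols [ij,l] = (1/2)(d_i g_jl + d_j g_il - d_l g_ij): [pp,p] = E_p/2 = 0, [pp,q] = F_p - E_q/2 = 7, [pq,p] = E_q/2 = 0, [pq,q] = G_p/2 = 2, [qq,p] = F_q - G_p/2 = 0, [qq,q] = G_q/2 = 0
Gamma^p_ij = (G*[ij,p] - F*[ij,q])/(EG - F^2), Gamma^q_ij = (E*[ij,q] - F*[ij,p])/(EG - F^2)


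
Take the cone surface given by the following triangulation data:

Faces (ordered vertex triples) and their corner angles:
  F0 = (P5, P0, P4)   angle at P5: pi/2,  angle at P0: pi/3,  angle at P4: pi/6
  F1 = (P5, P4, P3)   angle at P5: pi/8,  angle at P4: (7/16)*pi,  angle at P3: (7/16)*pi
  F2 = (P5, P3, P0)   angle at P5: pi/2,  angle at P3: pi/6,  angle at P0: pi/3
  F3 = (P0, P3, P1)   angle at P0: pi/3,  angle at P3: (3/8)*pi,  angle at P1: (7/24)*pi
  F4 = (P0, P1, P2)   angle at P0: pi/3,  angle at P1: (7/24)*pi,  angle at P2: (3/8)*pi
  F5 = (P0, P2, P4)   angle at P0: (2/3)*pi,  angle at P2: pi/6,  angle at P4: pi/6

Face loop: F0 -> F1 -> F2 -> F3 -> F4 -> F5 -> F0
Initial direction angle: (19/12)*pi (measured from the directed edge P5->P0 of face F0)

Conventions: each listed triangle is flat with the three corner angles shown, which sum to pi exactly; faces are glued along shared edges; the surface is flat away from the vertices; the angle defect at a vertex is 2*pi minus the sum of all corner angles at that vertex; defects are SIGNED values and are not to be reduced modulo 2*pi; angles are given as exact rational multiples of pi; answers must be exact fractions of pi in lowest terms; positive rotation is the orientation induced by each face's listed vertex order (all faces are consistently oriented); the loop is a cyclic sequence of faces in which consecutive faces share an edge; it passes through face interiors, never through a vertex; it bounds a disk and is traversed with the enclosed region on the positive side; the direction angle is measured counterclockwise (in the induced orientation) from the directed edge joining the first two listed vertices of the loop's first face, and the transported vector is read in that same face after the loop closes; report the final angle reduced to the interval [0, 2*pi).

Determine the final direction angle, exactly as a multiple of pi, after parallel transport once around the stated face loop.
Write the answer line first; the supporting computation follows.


Answer: final direction angle = (11/24)*pi

enclosed vertex P0: corner angles sum to 2*pi, defect = 2*pi - 2*pi = 0
enclosed vertex P5: corner angles sum to (9/8)*pi, defect = 2*pi - (9/8)*pi = (7/8)*pi
by Gauss-Bonnet the loop rotates the vector by the enclosed defect sum (positive orientation, mod 2*pi)
final angle = (19/12)*pi + (7/8)*pi = (11/24)*pi (mod 2*pi)


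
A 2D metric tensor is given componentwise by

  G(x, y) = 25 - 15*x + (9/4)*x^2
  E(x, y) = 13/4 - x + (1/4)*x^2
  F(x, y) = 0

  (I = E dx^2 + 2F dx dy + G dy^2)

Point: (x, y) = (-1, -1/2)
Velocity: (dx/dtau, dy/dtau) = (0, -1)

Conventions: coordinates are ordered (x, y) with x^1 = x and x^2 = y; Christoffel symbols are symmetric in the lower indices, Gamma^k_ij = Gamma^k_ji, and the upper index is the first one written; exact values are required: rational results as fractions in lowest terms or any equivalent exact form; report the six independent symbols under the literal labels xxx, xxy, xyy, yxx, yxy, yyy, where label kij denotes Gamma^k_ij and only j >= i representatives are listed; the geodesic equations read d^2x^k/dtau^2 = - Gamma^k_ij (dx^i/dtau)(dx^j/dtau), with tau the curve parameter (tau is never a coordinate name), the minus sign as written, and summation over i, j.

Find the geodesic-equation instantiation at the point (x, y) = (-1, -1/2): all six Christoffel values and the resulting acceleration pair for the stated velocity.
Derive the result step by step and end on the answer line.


E = 9/2, F = 0, G = 169/4 at the point
E_x = -3/2, E_y = 0, F_x = 0, F_y = 0, G_x = -39/2, G_y = 0
EG - F^2 = 1521/8;  g^inv = (8/1521) * [[169/4, 0], [0, 9/2]]
first-kind symbols [ij,l] = (1/2)(d_i g_jl + d_j g_il - d_l g_ij): [xx,x] = E_x/2 = -3/4, [xx,y] = F_x - E_y/2 = 0, [xy,x] = E_y/2 = 0, [xy,y] = G_x/2 = -39/4, [yy,x] = F_y - G_x/2 = 39/4, [yy,y] = G_y/2 = 0
Gamma^x_ij = (G*[ij,x] - F*[ij,y])/(EG - F^2), Gamma^y_ij = (E*[ij,y] - F*[ij,x])/(EG - F^2)
Gamma_xxx = -1/6, Gamma_xxy = 0, Gamma_xyy = 13/6, Gamma_yxx = 0, Gamma_yxy = -3/13, Gamma_yyy = 0
d^2x/dtau^2 = -(Gamma_xxx*(0)^2 + 2*Gamma_xxy*(0)*(-1) + Gamma_xyy*(-1)^2) = -13/6
d^2y/dtau^2 = -(Gamma_yxx*(0)^2 + 2*Gamma_yxy*(0)*(-1) + Gamma_yyy*(-1)^2) = 0

Answer: Gamma_xxx = -1/6, Gamma_xxy = 0, Gamma_xyy = 13/6, Gamma_yxx = 0, Gamma_yxy = -3/13, Gamma_yyy = 0; accelerations (d^2x/dtau^2, d^2y/dtau^2) = (-13/6, 0)


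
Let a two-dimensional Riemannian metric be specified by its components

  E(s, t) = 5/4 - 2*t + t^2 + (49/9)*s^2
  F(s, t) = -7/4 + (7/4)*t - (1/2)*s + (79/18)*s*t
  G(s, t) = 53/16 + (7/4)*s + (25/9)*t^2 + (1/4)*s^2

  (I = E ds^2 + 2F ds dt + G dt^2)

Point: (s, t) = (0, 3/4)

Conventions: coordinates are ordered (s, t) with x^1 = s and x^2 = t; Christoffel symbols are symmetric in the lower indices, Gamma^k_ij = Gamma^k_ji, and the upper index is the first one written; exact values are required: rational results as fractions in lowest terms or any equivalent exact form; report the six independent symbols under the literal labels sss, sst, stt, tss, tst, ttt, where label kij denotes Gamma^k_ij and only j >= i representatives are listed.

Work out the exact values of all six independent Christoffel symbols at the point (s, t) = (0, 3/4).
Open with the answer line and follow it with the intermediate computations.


Answer: Gamma_sss = 1022/1023, Gamma_sst = -214/341, Gamma_stt = 3976/1023, Gamma_tss = 730/1023, Gamma_tst = 42/341, Gamma_ttt = 794/1023

E = 5/16, F = -7/16, G = 39/8 at the point
E_s = 0, E_t = -1/2, F_s = 67/24, F_t = 7/4, G_s = 7/4, G_t = 25/6
EG - F^2 = 341/256;  g^inv = (256/341) * [[39/8, 7/16], [7/16, 5/16]]
first-kind symbols [ij,l] = (1/2)(d_i g_jl + d_j g_il - d_l g_ij): [ss,s] = E_s/2 = 0, [ss,t] = F_s - E_t/2 = 73/24, [st,s] = E_t/2 = -1/4, [st,t] = G_s/2 = 7/8, [tt,s] = F_t - G_s/2 = 7/8, [tt,t] = G_t/2 = 25/12
Gamma^s_ij = (G*[ij,s] - F*[ij,t])/(EG - F^2), Gamma^t_ij = (E*[ij,t] - F*[ij,s])/(EG - F^2)


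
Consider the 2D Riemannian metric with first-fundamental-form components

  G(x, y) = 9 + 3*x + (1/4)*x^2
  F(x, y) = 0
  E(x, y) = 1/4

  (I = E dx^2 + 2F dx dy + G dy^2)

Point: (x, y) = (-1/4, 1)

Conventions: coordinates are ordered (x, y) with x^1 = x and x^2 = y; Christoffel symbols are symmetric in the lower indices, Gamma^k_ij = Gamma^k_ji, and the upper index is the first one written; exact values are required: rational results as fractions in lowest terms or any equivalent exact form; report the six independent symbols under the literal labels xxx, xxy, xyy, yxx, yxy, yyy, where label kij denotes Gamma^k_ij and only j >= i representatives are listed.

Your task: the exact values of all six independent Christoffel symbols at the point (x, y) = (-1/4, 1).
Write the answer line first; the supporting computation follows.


Answer: Gamma_xxx = 0, Gamma_xxy = 0, Gamma_xyy = -23/4, Gamma_yxx = 0, Gamma_yxy = 4/23, Gamma_yyy = 0

E = 1/4, F = 0, G = 529/64 at the point
E_x = 0, E_y = 0, F_x = 0, F_y = 0, G_x = 23/8, G_y = 0
EG - F^2 = 529/256;  g^inv = (256/529) * [[529/64, 0], [0, 1/4]]
first-kind symbols [ij,l] = (1/2)(d_i g_jl + d_j g_il - d_l g_ij): [xx,x] = E_x/2 = 0, [xx,y] = F_x - E_y/2 = 0, [xy,x] = E_y/2 = 0, [xy,y] = G_x/2 = 23/16, [yy,x] = F_y - G_x/2 = -23/16, [yy,y] = G_y/2 = 0
Gamma^x_ij = (G*[ij,x] - F*[ij,y])/(EG - F^2), Gamma^y_ij = (E*[ij,y] - F*[ij,x])/(EG - F^2)


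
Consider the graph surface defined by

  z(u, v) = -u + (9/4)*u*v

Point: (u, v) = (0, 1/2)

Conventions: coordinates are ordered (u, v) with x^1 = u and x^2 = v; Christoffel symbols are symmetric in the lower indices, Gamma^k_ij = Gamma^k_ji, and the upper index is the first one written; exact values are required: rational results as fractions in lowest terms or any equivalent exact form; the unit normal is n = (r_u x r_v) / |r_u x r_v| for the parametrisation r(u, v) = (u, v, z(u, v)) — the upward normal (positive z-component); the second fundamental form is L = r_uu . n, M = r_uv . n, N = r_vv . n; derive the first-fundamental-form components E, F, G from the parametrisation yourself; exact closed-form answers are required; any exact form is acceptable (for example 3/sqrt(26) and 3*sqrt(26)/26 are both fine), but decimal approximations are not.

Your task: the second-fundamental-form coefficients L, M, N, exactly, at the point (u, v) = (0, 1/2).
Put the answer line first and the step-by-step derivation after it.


Answer: L = 0, M = 18*sqrt(65)/65, N = 0

z_u = 1/8, z_v = 0, z_uu = 0, z_uv = 9/4, z_vv = 0
E = 65/64, F = 0, G = 1; answer radicand W^2 = 65/64
unnormalised second-form numerators: l = 0, m = 9/4, n = 0; L = l/sqrt(65/64), and similarly M = m/sqrt(W^2), N = n/sqrt(W^2)


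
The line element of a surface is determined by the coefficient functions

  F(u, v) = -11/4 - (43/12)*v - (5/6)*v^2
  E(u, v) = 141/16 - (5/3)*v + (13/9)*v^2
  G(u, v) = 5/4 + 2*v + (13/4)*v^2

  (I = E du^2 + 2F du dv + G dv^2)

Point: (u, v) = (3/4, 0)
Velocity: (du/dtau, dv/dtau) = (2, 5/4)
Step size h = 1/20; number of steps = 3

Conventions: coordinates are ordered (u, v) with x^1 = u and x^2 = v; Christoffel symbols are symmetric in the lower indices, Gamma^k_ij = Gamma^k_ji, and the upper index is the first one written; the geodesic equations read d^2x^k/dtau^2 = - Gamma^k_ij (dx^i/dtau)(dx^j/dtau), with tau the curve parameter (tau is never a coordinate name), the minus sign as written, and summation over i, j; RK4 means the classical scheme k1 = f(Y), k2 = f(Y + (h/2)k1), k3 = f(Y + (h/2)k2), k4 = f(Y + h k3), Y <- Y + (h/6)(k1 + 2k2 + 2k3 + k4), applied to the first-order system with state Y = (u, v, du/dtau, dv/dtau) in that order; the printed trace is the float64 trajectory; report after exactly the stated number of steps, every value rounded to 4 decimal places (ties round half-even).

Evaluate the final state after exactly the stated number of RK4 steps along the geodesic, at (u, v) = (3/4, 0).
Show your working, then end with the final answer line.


f(Y) = (du/dtau, dv/dtau, -Gamma^u_ij Y'^i Y'^j, -Gamma^v_ij Y'^i Y'^j) with the Gammas evaluated at the stage position; h = 0.050000; intermediate values shown to 6 dp
step 0: u = 0.7500, v = 0.0000, du/dtau = 2.0000, dv/dtau = 1.2500
step 1:
  k1: at (u, v) = (0.750000, 0.000000), (du/dtau, dv/dtau) = (2.000000, 1.250000); Gamma_uuu = 0.663650, Gamma_uuv = -0.301659, Gamma_uvv = -0.500754, Gamma_vuu = 2.126697, Gamma_vuv = -0.663650, Gamma_vvv = -0.301659; k1 = (2.000000, 1.250000, -0.363876, -4.717195)
  k2: at (u, v) = (0.800000, 0.031250), (du/dtau, dv/dtau) = (1.990903, 1.132070); Gamma_uuu = 0.677177, Gamma_uuv = -0.311215, Gamma_uvv = -0.489021, Gamma_vuu = 2.072559, Gamma_vuv = -0.677177, Gamma_vvv = -0.226806; k2 = (1.990903, 1.132070, -0.654544, -4.871823)
  k3: at (u, v) = (0.799773, 0.028302), (du/dtau, dv/dtau) = (1.983636, 1.128204); Gamma_uuu = 0.676128, Gamma_uuv = -0.310367, Gamma_uvv = -0.490210, Gamma_vuu = 2.078224, Gamma_vuv = -0.676128, Gamma_vvv = -0.233835; k3 = (1.983636, 1.128204, -0.647307, -4.853512)
  k4: at (u, v) = (0.849182, 0.056410), (du/dtau, dv/dtau) = (1.967635, 1.007324); Gamma_uuu = 0.684099, Gamma_uuv = -0.317918, Gamma_uvv = -0.478255, Gamma_vuu = 2.019586, Gamma_vuv = -0.684099, Gamma_vvv = -0.167358; k4 = (1.967635, 1.007324, -0.903007, -4.937352)
  Y <- Y + (h/6)(k1 + 2k2 + 2k3 + k4): u = 0.8493, v = 0.0565, du/dtau = 1.9677, dv/dtau = 1.0075
step 2:
  k1: at (u, v) = (0.849306, 0.056482), (du/dtau, dv/dtau) = (1.967745, 1.007457); Gamma_uuu = 0.684113, Gamma_uuv = -0.317935, Gamma_uvv = -0.478223, Gamma_vuu = 2.019423, Gamma_vuv = -0.684113, Gamma_vvv = -0.167189; k1 = (1.967745, 1.007457, -0.902960, -4.937158)
  k2: at (u, v) = (0.898500, 0.081669), (du/dtau, dv/dtau) = (1.945171, 0.884028); Gamma_uuu = 0.687229, Gamma_uuv = -0.323529, Gamma_uvv = -0.466494, Gamma_vuu = 1.958296, Gamma_vuv = -0.687229, Gamma_vvv = -0.109091; k2 = (1.945171, 0.884028, -1.123023, -4.960833)
  k3: at (u, v) = (0.897935, 0.078583), (du/dtau, dv/dtau) = (1.939670, 0.883436); Gamma_uuu = 0.687059, Gamma_uuv = -0.322911, Gamma_uvv = -0.467974, Gamma_vuu = 1.966206, Gamma_vuv = -0.687059, Gamma_vvv = -0.116112; k3 = (1.939670, 0.883436, -1.113036, -4.952222)
  k4: at (u, v) = (0.946289, 0.100654), (du/dtau, dv/dtau) = (1.912093, 0.759845); Gamma_uuu = 0.686949, Gamma_uuv = -0.326885, Gamma_uvv = -0.457170, Gamma_vuu = 1.907124, Gamma_vuv = -0.686949, Gamma_vvv = -0.066594; k4 = (1.912093, 0.759845, -1.297741, -4.938059)
  Y <- Y + (h/6)(k1 + 2k2 + 2k3 + k4): u = 0.9464, v = 0.1007, du/dtau = 1.9121, dv/dtau = 0.7599
step 3:
  k1: at (u, v) = (0.946385, 0.100668), (du/dtau, dv/dtau) = (1.912138, 0.759945); Gamma_uuu = 0.686948, Gamma_uuv = -0.326887, Gamma_uvv = -0.457163, Gamma_vuu = 1.907086, Gamma_vuv = -0.686948, Gamma_vvv = -0.066565; k1 = (1.912138, 0.759945, -1.297636, -4.937949)
  k2: at (u, v) = (0.994189, 0.119666), (du/dtau, dv/dtau) = (1.879697, 0.636497); Gamma_uuu = 0.684336, Gamma_uuv = -0.329407, Gamma_uvv = -0.447537, Gamma_vuu = 1.851727, Gamma_vuv = -0.684336, Gamma_vvv = -0.025431; k2 = (1.879697, 0.636497, -1.448407, -4.894829)
  k3: at (u, v) = (0.993378, 0.116580), (du/dtau, dv/dtau) = (1.875928, 0.637575); Gamma_uuu = 0.684920, Gamma_uuv = -0.329058, Gamma_uvv = -0.449116, Gamma_vuu = 1.860993, Gamma_vuv = -0.684920, Gamma_vvv = -0.032008; k3 = (1.875928, 0.637575, -1.440604, -4.897629)
  k4: at (u, v) = (1.040182, 0.132546), (du/dtau, dv/dtau) = (1.840108, 0.515064); Gamma_uuu = 0.681217, Gamma_uuv = -0.330597, Gamma_uvv = -0.440901, Gamma_vuu = 1.811961, Gamma_vuv = -0.681217, Gamma_vvv = 0.001547; k4 = (1.840108, 0.515064, -1.562969, -4.844426)
  Y <- Y + (h/6)(k1 + 2k2 + 2k3 + k4): u = 1.0402, v = 0.1325, du/dtau = 1.8401, dv/dtau = 0.5152

Answer: u = 1.0402, v = 0.1325, du/dtau = 1.8401, dv/dtau = 0.5152


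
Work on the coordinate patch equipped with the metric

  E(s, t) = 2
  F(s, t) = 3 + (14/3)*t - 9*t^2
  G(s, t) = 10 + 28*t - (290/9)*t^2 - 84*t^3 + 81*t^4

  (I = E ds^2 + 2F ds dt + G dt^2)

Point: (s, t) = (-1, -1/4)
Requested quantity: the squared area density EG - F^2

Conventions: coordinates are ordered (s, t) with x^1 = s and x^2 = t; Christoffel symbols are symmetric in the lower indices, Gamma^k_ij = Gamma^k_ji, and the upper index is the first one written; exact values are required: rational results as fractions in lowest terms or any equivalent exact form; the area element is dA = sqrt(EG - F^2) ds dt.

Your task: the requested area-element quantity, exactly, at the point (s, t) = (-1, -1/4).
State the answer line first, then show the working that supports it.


Answer: EG - F^2 = 8329/2304

E = 2, F = 61/48, G = 6025/2304; EG - F^2 = 8329/2304


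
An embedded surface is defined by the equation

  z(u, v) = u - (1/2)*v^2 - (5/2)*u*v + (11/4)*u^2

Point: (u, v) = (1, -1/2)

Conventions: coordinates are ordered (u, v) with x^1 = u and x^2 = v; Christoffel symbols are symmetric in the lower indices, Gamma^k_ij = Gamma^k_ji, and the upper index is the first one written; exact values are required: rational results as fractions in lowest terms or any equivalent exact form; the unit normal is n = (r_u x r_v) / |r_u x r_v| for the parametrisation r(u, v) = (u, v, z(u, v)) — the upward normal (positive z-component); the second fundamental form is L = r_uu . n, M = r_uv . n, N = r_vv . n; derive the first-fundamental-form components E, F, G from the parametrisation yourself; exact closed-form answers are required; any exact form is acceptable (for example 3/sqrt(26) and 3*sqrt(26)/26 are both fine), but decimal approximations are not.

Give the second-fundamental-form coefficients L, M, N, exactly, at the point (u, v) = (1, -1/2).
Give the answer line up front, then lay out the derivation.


Answer: L = 22*sqrt(1041)/1041, M = -10*sqrt(1041)/1041, N = -4*sqrt(1041)/1041

z_u = 31/4, z_v = -2, z_uu = 11/2, z_uv = -5/2, z_vv = -1
E = 977/16, F = -31/2, G = 5; answer radicand W^2 = 1041/16
unnormalised second-form numerators: l = 11/2, m = -5/2, n = -1; L = l/sqrt(1041/16), and similarly M = m/sqrt(W^2), N = n/sqrt(W^2)


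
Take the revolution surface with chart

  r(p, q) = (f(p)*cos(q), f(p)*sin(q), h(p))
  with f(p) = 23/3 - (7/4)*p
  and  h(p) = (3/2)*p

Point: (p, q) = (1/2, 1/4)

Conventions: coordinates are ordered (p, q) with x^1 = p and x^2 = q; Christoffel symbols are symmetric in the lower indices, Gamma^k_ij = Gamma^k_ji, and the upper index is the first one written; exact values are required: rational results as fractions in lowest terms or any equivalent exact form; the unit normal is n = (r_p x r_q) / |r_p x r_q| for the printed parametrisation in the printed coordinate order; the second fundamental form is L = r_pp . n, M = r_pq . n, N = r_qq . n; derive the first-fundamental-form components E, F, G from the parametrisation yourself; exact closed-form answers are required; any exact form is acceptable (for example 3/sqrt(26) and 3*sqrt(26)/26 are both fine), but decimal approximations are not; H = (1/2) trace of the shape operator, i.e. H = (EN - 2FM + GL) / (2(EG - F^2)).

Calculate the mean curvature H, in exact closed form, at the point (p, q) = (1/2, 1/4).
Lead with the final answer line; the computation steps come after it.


Answer: H = 72*sqrt(85)/13855

f = 163/24, f' = -7/4, f'' = 0, h' = 3/2, h'' = 0
E = 85/16, F = 0, G = 26569/576; answer radicand W^2 = 85/16
unnormalised second-form numerators: l = 0, m = 0, n = 163/16; L = l/sqrt(85/16), and similarly M = m/sqrt(W^2), N = n/sqrt(W^2)
H = (E*n - 2*F*m + G*l) / (2*(EG - F^2)*sqrt(W^2)); E*n - 2*F*m + G*l = 13855/256, EG - F^2 = 2258365/9216, so H = (18/163)/sqrt(85/16)


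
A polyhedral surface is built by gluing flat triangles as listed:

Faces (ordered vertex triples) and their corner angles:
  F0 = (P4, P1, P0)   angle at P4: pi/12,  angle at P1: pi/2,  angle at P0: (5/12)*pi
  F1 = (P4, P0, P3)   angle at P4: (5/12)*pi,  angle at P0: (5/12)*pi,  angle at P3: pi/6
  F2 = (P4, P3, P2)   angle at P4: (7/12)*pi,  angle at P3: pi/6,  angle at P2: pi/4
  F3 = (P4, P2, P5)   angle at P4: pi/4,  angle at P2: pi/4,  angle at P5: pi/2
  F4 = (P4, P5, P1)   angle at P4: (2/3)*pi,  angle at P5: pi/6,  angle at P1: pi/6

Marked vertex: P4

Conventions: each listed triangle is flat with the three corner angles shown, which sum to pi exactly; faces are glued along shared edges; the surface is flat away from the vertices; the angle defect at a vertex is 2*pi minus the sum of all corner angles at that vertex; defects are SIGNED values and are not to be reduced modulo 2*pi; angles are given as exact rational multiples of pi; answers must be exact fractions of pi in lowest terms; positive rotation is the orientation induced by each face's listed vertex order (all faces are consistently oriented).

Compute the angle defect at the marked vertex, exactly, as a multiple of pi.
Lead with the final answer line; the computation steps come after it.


Answer: defect(P4) = 0

Sum of corner angles at P4: 2*pi
defect = 2*pi - 2*pi


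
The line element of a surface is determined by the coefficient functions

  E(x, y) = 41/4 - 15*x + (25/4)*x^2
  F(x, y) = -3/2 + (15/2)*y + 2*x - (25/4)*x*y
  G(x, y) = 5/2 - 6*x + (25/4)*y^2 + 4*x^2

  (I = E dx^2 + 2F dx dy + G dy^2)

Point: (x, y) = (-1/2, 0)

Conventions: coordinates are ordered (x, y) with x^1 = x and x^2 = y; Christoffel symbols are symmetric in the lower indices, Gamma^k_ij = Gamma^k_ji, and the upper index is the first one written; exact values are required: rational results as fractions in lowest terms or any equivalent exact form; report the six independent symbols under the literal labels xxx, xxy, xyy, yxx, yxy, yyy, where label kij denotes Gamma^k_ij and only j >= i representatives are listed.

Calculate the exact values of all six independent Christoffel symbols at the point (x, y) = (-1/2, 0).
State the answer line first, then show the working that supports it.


Answer: Gamma_xxx = -2050/3817, Gamma_xxy = -400/3817, Gamma_xyy = 3250/3817, Gamma_yxx = 386/3817, Gamma_yxy = -3090/3817, Gamma_yyy = 1250/3817

E = 309/16, F = -5/2, G = 13/2 at the point
E_x = -85/4, E_y = 0, F_x = 2, F_y = 85/8, G_x = -10, G_y = 0
EG - F^2 = 3817/32;  g^inv = (32/3817) * [[13/2, 5/2], [5/2, 309/16]]
first-kind symbols [ij,l] = (1/2)(d_i g_jl + d_j g_il - d_l g_ij): [xx,x] = E_x/2 = -85/8, [xx,y] = F_x - E_y/2 = 2, [xy,x] = E_y/2 = 0, [xy,y] = G_x/2 = -5, [yy,x] = F_y - G_x/2 = 125/8, [yy,y] = G_y/2 = 0
Gamma^x_ij = (G*[ij,x] - F*[ij,y])/(EG - F^2), Gamma^y_ij = (E*[ij,y] - F*[ij,x])/(EG - F^2)


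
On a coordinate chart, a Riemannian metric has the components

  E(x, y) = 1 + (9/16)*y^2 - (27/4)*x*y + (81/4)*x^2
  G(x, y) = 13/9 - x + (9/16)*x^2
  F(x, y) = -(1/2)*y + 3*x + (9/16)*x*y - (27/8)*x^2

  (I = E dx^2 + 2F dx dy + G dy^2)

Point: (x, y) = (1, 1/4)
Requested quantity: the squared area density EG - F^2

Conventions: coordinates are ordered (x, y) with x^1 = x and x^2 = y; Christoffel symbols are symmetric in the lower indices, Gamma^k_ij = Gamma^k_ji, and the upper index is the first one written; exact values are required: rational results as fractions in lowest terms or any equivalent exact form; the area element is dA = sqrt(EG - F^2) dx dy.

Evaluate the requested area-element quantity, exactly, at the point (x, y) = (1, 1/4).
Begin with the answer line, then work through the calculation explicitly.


Answer: EG - F^2 = 45169/2304

E = 5017/256, F = -23/64, G = 145/144; EG - F^2 = 45169/2304


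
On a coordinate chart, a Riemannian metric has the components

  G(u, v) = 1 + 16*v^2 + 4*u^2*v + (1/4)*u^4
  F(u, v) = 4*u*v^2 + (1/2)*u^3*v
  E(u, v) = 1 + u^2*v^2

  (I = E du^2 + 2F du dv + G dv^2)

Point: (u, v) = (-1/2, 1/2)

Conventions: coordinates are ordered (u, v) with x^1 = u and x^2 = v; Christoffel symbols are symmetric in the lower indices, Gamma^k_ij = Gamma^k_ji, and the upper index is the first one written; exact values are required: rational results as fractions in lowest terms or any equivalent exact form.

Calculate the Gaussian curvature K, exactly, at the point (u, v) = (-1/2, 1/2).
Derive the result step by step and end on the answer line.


E = 17/16, F = -17/32, G = 353/64, EG - F^2 = 357/64 at the point
E_u = -1/4, E_v = 1/4, F_u = 19/16, F_v = -33/16, G_u = -17/8, G_v = 17
E_vv = 1/2, F_uv = 35/8, G_uu = 19/4
By Brioschi, K is (det M1 - det M2) divided by (EG - F^2) squared.
M1 = [[-E_vv/2 + F_uv - G_uu/2, E_u/2, F_u - E_v/2], [F_v - G_u/2, E, F], [G_v/2, F, G]] = [[7/4, -1/8, 17/16], [-1, 17/16, -17/32], [17/2, -17/32, 353/64]]; det M1 = 155/256
M2 = [[0, E_v/2, G_u/2], [E_v/2, E, F], [G_u/2, F, G]] = [[0, 1/8, -17/16], [1/8, 17/16, -17/32], [-17/16, -17/32, 353/64]]; det M2 = -293/256
det M1 - det M2 = 7/4; K = 7/4 / (357/64)^2 = 1024/18207

Answer: K = 1024/18207


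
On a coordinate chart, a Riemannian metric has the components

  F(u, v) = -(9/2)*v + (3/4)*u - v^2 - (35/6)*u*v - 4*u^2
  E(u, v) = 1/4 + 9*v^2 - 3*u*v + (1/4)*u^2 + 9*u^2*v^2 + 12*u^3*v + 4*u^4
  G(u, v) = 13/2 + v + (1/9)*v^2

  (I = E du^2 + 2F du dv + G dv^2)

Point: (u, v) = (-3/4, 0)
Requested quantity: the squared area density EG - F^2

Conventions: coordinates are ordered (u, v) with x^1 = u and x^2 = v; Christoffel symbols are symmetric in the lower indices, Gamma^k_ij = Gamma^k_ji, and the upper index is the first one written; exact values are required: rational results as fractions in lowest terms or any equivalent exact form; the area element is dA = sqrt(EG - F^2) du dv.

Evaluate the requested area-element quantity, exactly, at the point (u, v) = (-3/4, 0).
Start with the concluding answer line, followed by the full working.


Answer: EG - F^2 = 731/256

E = 53/32, F = -45/16, G = 13/2; EG - F^2 = 731/256


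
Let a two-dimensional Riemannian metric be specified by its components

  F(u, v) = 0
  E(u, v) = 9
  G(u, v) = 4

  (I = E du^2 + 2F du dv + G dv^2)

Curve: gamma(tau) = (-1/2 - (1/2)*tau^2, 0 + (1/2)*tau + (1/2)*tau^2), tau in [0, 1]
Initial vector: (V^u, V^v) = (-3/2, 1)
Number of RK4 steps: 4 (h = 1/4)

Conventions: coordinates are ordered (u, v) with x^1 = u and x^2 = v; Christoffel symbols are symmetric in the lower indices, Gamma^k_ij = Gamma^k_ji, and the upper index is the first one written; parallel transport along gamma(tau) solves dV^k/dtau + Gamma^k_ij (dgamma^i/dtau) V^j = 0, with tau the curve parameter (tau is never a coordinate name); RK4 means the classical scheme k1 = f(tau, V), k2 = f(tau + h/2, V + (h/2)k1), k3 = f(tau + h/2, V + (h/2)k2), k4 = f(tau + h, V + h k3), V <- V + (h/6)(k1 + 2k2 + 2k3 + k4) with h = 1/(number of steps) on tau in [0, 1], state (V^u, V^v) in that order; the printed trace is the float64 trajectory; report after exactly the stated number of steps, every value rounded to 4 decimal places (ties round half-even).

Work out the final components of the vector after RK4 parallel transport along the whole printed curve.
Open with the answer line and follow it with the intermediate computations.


Answer: V^u = -1.5000, V^v = 1.0000

gamma'(tau) = (-tau, 1/2 + tau); f(tau, V)^k = -Gamma^k_ij(gamma(tau)) gamma'^i(tau) V^j; h = 1/4; intermediate values shown to 6 dp
curve data and Christoffel symbols at the stage parameters:
  tau = 0.000000: gamma = (-0.500000, 0.000000), gamma' = (0.000000, 0.500000); Gamma_uuu = 0.000000, Gamma_uuv = 0.000000, Gamma_uvv = 0.000000, Gamma_vuu = 0.000000, Gamma_vuv = 0.000000, Gamma_vvv = 0.000000
  tau = 0.125000: gamma = (-0.507812, 0.070312), gamma' = (-0.125000, 0.625000); Gamma_uuu = 0.000000, Gamma_uuv = 0.000000, Gamma_uvv = 0.000000, Gamma_vuu = 0.000000, Gamma_vuv = 0.000000, Gamma_vvv = 0.000000
  tau = 0.250000: gamma = (-0.531250, 0.156250), gamma' = (-0.250000, 0.750000); Gamma_uuu = 0.000000, Gamma_uuv = 0.000000, Gamma_uvv = 0.000000, Gamma_vuu = 0.000000, Gamma_vuv = 0.000000, Gamma_vvv = 0.000000
  tau = 0.375000: gamma = (-0.570312, 0.257812), gamma' = (-0.375000, 0.875000); Gamma_uuu = 0.000000, Gamma_uuv = 0.000000, Gamma_uvv = 0.000000, Gamma_vuu = 0.000000, Gamma_vuv = 0.000000, Gamma_vvv = 0.000000
  tau = 0.500000: gamma = (-0.625000, 0.375000), gamma' = (-0.500000, 1.000000); Gamma_uuu = 0.000000, Gamma_uuv = 0.000000, Gamma_uvv = 0.000000, Gamma_vuu = 0.000000, Gamma_vuv = 0.000000, Gamma_vvv = 0.000000
  tau = 0.625000: gamma = (-0.695312, 0.507812), gamma' = (-0.625000, 1.125000); Gamma_uuu = 0.000000, Gamma_uuv = 0.000000, Gamma_uvv = 0.000000, Gamma_vuu = 0.000000, Gamma_vuv = 0.000000, Gamma_vvv = 0.000000
  tau = 0.750000: gamma = (-0.781250, 0.656250), gamma' = (-0.750000, 1.250000); Gamma_uuu = 0.000000, Gamma_uuv = 0.000000, Gamma_uvv = 0.000000, Gamma_vuu = 0.000000, Gamma_vuv = 0.000000, Gamma_vvv = 0.000000
  tau = 0.875000: gamma = (-0.882812, 0.820312), gamma' = (-0.875000, 1.375000); Gamma_uuu = 0.000000, Gamma_uuv = 0.000000, Gamma_uvv = 0.000000, Gamma_vuu = 0.000000, Gamma_vuv = 0.000000, Gamma_vvv = 0.000000
  tau = 1.000000: gamma = (-1.000000, 1.000000), gamma' = (-1.000000, 1.500000); Gamma_uuu = 0.000000, Gamma_uuv = 0.000000, Gamma_uvv = 0.000000, Gamma_vuu = 0.000000, Gamma_vuv = 0.000000, Gamma_vvv = 0.000000
step 0: V^u = -1.5000, V^v = 1.0000
step 1: k1 = (0.000000, 0.000000), k2 = (0.000000, 0.000000), k3 = (0.000000, 0.000000), k4 = (0.000000, 0.000000); V <- V + (h/6)(k1 + 2k2 + 2k3 + k4): V^u = -1.5000, V^v = 1.0000
step 2: k1 = (0.000000, 0.000000), k2 = (0.000000, 0.000000), k3 = (0.000000, 0.000000), k4 = (0.000000, 0.000000); V <- V + (h/6)(k1 + 2k2 + 2k3 + k4): V^u = -1.5000, V^v = 1.0000
step 3: k1 = (0.000000, 0.000000), k2 = (0.000000, 0.000000), k3 = (0.000000, 0.000000), k4 = (0.000000, 0.000000); V <- V + (h/6)(k1 + 2k2 + 2k3 + k4): V^u = -1.5000, V^v = 1.0000
step 4: k1 = (0.000000, 0.000000), k2 = (0.000000, 0.000000), k3 = (0.000000, 0.000000), k4 = (0.000000, 0.000000); V <- V + (h/6)(k1 + 2k2 + 2k3 + k4): V^u = -1.5000, V^v = 1.0000


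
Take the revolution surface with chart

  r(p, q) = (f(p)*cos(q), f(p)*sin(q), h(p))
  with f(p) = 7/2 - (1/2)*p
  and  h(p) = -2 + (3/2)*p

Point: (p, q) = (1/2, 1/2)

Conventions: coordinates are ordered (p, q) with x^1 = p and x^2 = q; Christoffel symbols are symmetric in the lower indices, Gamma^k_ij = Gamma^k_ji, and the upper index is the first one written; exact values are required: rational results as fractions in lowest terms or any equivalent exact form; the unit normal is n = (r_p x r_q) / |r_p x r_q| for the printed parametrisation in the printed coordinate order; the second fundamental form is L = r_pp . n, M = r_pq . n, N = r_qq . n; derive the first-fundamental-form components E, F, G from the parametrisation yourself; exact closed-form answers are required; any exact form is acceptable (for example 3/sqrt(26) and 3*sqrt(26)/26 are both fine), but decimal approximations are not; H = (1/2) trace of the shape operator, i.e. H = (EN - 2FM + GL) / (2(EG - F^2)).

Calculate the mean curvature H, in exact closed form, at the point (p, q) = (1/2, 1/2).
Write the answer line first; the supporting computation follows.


Answer: H = 3*sqrt(10)/65

f = 13/4, f' = -1/2, f'' = 0, h' = 3/2, h'' = 0
E = 5/2, F = 0, G = 169/16; answer radicand W^2 = 5/2
unnormalised second-form numerators: l = 0, m = 0, n = 39/8; L = l/sqrt(5/2), and similarly M = m/sqrt(W^2), N = n/sqrt(W^2)
H = (E*n - 2*F*m + G*l) / (2*(EG - F^2)*sqrt(W^2)); E*n - 2*F*m + G*l = 195/16, EG - F^2 = 845/32, so H = (3/13)/sqrt(5/2)
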